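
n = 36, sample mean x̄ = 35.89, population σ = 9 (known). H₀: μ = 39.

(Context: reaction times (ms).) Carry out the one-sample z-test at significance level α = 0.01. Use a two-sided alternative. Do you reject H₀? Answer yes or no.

SE = σ/√n = 9/√36 = 1.5000
z = (x̄−μ₀)/SE = (35.89−39)/1.5000 = -2.0733
p-value (two-sided) = 0.03814
At α=0.01: p ≥ α → fail to reject H₀

reject H₀: no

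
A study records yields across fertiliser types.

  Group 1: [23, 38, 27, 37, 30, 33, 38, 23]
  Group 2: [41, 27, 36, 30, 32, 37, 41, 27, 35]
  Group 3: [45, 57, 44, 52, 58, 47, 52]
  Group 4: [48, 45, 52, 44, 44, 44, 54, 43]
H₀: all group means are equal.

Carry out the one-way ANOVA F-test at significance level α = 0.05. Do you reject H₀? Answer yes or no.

Group means [31.12, 34.00, 50.71, 46.75], grand mean 40.125
SSB = Σnᵢ(x̄ᵢ−x̄)² = 2121.696; SSW = ΣΣ(x−x̄ᵢ)² = 821.804
MSB = 2121.696/3 = 707.2321; MSW = 821.804/28 = 29.3501
F = MSB/MSW = 24.0964
df = (3, 28)
p-value (upper-tail) = 0.00000
At α=0.05: p < α → reject H₀

reject H₀: yes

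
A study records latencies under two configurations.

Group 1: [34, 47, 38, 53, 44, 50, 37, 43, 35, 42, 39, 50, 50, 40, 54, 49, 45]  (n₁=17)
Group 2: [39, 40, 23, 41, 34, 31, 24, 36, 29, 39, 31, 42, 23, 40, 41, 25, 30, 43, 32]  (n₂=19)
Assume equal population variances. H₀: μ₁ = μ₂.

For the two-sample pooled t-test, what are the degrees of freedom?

df = n₁ + n₂ − 2 = 17 + 19 − 2 = 34

degrees of freedom = 34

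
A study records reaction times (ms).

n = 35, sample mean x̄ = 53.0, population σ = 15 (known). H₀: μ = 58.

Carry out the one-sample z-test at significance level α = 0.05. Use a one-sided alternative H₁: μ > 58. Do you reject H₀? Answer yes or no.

SE = σ/√n = 15/√35 = 2.5355
z = (x̄−μ₀)/SE = (53.0−58)/2.5355 = -1.9720
p-value (one-sided, H₁ greater) = 0.97570
At α=0.05: p ≥ α → fail to reject H₀

reject H₀: no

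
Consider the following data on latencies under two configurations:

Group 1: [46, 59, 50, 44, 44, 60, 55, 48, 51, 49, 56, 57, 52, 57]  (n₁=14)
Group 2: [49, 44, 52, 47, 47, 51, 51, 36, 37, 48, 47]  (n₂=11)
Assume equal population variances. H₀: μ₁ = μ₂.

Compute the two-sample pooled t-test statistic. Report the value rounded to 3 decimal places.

test statistic = 2.637

x̄₁=52.000, s₁=5.421, n₁=14
x̄₂=46.273, s₂=5.350, n₂=11
s_p² = [13·5.421² + 10·5.350²]/23 = 29.0514
SE = √(s_p²·(1/14+1/11)) = 2.1717
t = (52.000−46.273)/2.1717 = 2.6373
df = 23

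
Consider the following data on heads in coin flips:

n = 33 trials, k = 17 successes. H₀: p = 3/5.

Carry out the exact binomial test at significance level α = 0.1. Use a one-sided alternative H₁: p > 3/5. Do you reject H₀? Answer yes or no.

Exact binomial: n=33, k=17, p₀=3/5=0.6000
P(X≥17) from Σ C(n,i)·p₀^i·(1−p₀)^(n−i)
p-value (one-sided, H₁ greater) = 0.87890
At α=0.1: p ≥ α → fail to reject H₀

reject H₀: no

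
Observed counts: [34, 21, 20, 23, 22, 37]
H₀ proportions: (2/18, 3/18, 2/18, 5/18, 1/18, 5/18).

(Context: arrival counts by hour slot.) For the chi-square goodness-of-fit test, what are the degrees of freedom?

df = k − 1 = 6 − 1 = 5

degrees of freedom = 5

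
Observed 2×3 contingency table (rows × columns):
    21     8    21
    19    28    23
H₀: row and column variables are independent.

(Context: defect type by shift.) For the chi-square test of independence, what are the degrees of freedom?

degrees of freedom = 2

df = (r−1)(c−1) = (2−1)·(3−1) = 2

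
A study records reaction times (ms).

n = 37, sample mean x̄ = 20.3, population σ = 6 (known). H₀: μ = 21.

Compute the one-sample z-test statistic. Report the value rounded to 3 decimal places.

test statistic = -0.710

SE = σ/√n = 6/√37 = 0.9864
z = (x̄−μ₀)/SE = (20.3−21)/0.9864 = -0.7097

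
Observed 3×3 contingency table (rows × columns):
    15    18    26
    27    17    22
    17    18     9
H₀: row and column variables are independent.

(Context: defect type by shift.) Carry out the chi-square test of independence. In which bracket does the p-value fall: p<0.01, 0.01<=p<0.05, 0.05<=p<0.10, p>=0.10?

p-value bracket: 0.05<=p<0.10

Row totals [59, 66, 44], col totals [59, 53, 57], n=169
χ² = (15−20.60)²/20.60 + (18−18.50)²/18.50 + (26−19.90)²/19.90 + (27−23.04)²/23.04 + (17−20.70)²/20.70 + (22−22.26)²/22.26 + (17−15.36)²/15.36 + (18−13.80)²/13.80 + (9−14.84)²/14.84 = 8.5014
df = 4
p-value (upper-tail) = 0.07484
→ bracket: 0.05<=p<0.10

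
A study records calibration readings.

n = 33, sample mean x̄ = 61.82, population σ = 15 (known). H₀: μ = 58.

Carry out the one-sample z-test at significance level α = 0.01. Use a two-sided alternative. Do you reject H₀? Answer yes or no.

SE = σ/√n = 15/√33 = 2.6112
z = (x̄−μ₀)/SE = (61.82−58)/2.6112 = 1.4629
p-value (two-sided) = 0.14348
At α=0.01: p ≥ α → fail to reject H₀

reject H₀: no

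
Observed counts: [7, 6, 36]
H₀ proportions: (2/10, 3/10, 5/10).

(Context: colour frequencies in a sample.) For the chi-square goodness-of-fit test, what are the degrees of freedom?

df = k − 1 = 3 − 1 = 2

degrees of freedom = 2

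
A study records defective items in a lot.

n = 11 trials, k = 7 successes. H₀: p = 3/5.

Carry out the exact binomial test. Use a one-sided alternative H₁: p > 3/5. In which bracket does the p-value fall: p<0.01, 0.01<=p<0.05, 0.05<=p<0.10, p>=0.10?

Exact binomial: n=11, k=7, p₀=3/5=0.6000
P(X≥7) from Σ C(n,i)·p₀^i·(1−p₀)^(n−i)
p-value (one-sided, H₁ greater) = 0.53277
→ bracket: p>=0.10

p-value bracket: p>=0.10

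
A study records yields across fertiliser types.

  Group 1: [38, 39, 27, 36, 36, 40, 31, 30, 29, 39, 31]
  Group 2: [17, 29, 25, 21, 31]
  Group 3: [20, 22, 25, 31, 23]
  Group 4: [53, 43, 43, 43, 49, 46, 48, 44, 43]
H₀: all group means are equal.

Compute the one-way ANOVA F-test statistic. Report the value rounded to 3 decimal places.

Group means [34.18, 24.60, 24.20, 45.78], grand mean 34.400
SSB = Σnᵢ(x̄ᵢ−x̄)² = 2166.008; SSW = ΣΣ(x−x̄ᵢ)² = 521.192
MSB = 2166.008/3 = 722.0027; MSW = 521.192/26 = 20.0458
F = MSB/MSW = 36.0176
df = (3, 26)

test statistic = 36.018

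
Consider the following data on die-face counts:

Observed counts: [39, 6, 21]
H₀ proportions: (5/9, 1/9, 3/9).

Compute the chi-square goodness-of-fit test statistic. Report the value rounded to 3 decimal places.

test statistic = 0.436

n = 66; E_i = n·p_i = [36.67, 7.33, 22.00]
χ² = (39−36.67)²/36.67 + (6−7.33)²/7.33 + (21−22.00)²/22.00 = 0.4364
df = 2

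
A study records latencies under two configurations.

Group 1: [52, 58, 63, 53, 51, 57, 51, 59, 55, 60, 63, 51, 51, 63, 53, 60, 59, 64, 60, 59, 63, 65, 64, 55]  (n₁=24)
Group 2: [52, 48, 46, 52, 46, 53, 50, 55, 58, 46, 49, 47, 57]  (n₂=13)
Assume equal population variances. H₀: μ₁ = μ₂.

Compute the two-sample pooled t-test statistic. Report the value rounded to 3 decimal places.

x̄₁=57.875, s₁=4.830, n₁=24
x̄₂=50.692, s₂=4.191, n₂=13
s_p² = [23·4.830² + 12·4.191²]/35 = 21.3541
SE = √(s_p²·(1/24+1/13)) = 1.5913
t = (57.875−50.692)/1.5913 = 4.5136
df = 35

test statistic = 4.514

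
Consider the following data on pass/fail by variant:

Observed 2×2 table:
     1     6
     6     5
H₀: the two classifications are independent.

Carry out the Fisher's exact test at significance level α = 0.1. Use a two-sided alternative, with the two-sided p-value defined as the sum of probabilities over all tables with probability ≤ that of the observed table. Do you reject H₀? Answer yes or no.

reject H₀: no

Margins: r₁=7, r₂=11, c₁=7, c₂=11, n=18
p_obs = C(7,1)·C(11,6)/C(18,7); sum pmf over tables with pmf ≤ p_obs
p-value (two-sided) = 0.15074
At α=0.1: p ≥ α → fail to reject H₀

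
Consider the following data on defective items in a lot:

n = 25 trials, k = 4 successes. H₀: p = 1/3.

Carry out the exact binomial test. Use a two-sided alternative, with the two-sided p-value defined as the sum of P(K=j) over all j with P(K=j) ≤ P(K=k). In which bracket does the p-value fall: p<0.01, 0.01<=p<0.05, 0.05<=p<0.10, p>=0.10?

p-value bracket: 0.05<=p<0.10

Exact binomial: n=25, k=4, p₀=1/3=0.3333
P(X=j) = C(n,j)·p₀^j·(1−p₀)^(n−j); p = Σ P(X=j) over j with P(X=j) ≤ P(X=4)
p-value (two-sided) = 0.08771
→ bracket: 0.05<=p<0.10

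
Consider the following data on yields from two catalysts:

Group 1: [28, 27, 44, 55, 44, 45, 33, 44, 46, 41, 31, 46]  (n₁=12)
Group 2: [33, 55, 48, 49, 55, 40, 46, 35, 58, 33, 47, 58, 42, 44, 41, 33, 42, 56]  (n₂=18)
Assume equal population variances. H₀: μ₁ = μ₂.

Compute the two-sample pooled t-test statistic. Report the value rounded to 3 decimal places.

test statistic = -1.535

x̄₁=40.333, s₁=8.595, n₁=12
x̄₂=45.278, s₂=8.676, n₂=18
s_p² = [11·8.595² + 17·8.676²]/28 = 74.7242
SE = √(s_p²·(1/12+1/18)) = 3.2215
t = (40.333−45.278)/3.2215 = -1.5348
df = 28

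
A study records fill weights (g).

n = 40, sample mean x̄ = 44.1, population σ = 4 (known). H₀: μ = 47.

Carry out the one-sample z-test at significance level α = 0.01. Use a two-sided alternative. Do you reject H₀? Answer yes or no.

reject H₀: yes

SE = σ/√n = 4/√40 = 0.6325
z = (x̄−μ₀)/SE = (44.1−47)/0.6325 = -4.5853
p-value (two-sided) = 0.00000
At α=0.01: p < α → reject H₀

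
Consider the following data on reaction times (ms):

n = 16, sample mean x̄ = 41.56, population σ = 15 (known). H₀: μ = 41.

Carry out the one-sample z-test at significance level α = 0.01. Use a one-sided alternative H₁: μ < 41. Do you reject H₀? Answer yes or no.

reject H₀: no

SE = σ/√n = 15/√16 = 3.7500
z = (x̄−μ₀)/SE = (41.56−41)/3.7500 = 0.1493
p-value (one-sided, H₁ less) = 0.55935
At α=0.01: p ≥ α → fail to reject H₀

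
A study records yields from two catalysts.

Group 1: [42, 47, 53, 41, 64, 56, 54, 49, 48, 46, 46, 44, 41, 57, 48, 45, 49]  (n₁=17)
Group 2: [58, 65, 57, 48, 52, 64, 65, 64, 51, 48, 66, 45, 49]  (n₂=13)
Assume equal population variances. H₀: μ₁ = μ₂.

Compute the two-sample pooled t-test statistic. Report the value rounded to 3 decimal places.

x̄₁=48.824, s₁=6.227, n₁=17
x̄₂=56.308, s₂=7.814, n₂=13
s_p² = [16·6.227² + 12·7.814²]/28 = 48.3300
SE = √(s_p²·(1/17+1/13)) = 2.5614
t = (48.824−56.308)/2.5614 = -2.9219
df = 28

test statistic = -2.922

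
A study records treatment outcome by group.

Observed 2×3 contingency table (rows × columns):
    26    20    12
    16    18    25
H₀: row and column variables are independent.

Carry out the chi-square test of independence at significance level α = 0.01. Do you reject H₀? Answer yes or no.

reject H₀: no

Row totals [58, 59], col totals [42, 38, 37], n=117
χ² = (26−20.82)²/20.82 + (20−18.84)²/18.84 + (12−18.34)²/18.34 + (16−21.18)²/21.18 + (18−19.16)²/19.16 + (25−18.66)²/18.66 = 7.0458
df = 2
p-value (upper-tail) = 0.02951
At α=0.01: p ≥ α → fail to reject H₀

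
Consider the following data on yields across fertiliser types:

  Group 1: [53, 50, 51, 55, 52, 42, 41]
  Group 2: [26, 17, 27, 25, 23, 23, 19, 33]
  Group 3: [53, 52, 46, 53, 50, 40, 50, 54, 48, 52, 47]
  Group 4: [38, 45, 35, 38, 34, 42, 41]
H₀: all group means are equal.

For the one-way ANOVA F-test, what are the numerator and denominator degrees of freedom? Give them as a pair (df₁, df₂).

degrees of freedom = [3, 29]

k = 4 groups, N = 33 total
df = (k−1, N−k) = (4−1, 33−4) = (3, 29)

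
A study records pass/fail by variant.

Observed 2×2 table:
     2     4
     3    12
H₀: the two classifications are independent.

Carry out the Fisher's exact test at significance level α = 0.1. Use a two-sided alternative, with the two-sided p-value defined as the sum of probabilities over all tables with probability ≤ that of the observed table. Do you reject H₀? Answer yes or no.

reject H₀: no

Margins: r₁=6, r₂=15, c₁=5, c₂=16, n=21
p_obs = C(6,2)·C(15,3)/C(21,5); sum pmf over tables with pmf ≤ p_obs
p-value (two-sided) = 0.59752
At α=0.1: p ≥ α → fail to reject H₀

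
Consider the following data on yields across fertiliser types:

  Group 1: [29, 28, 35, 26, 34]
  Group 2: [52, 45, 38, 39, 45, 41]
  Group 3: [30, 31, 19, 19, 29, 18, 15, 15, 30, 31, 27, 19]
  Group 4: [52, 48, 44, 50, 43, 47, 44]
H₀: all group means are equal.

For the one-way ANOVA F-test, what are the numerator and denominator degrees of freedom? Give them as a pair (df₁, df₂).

degrees of freedom = [3, 26]

k = 4 groups, N = 30 total
df = (k−1, N−k) = (4−1, 30−4) = (3, 26)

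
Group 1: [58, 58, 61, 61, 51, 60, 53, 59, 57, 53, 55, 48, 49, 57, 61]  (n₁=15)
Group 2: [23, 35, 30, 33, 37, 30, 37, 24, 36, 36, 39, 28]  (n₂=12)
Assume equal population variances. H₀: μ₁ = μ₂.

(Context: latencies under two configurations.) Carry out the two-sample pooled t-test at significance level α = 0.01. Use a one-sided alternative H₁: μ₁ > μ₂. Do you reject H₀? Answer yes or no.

x̄₁=56.067, s₁=4.367, n₁=15
x̄₂=32.333, s₂=5.297, n₂=12
s_p² = [14·4.367² + 11·5.297²]/25 = 23.0240
SE = √(s_p²·(1/15+1/12)) = 1.8584
t = (56.067−32.333)/1.8584 = 12.7709
df = 25
p-value (one-sided, H₁ greater) = 0.00000
At α=0.01: p < α → reject H₀

reject H₀: yes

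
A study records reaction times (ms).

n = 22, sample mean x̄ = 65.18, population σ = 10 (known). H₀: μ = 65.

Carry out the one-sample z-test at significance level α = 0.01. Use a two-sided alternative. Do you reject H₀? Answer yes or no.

SE = σ/√n = 10/√22 = 2.1320
z = (x̄−μ₀)/SE = (65.18−65)/2.1320 = 0.0844
p-value (two-sided) = 0.93272
At α=0.01: p ≥ α → fail to reject H₀

reject H₀: no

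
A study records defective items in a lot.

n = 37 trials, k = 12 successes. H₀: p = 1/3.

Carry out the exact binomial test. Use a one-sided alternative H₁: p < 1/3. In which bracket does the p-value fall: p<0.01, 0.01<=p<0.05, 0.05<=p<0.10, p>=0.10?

p-value bracket: p>=0.10

Exact binomial: n=37, k=12, p₀=1/3=0.3333
P(X≤12) from Σ C(n,i)·p₀^i·(1−p₀)^(n−i)
p-value (one-sided, H₁ less) = 0.53090
→ bracket: p>=0.10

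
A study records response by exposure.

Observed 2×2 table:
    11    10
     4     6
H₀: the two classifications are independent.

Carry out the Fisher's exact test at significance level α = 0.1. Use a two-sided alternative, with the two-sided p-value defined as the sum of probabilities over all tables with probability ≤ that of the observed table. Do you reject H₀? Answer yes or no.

Margins: r₁=21, r₂=10, c₁=15, c₂=16, n=31
p_obs = C(21,11)·C(10,4)/C(31,15); sum pmf over tables with pmf ≤ p_obs
p-value (two-sided) = 0.70425
At α=0.1: p ≥ α → fail to reject H₀

reject H₀: no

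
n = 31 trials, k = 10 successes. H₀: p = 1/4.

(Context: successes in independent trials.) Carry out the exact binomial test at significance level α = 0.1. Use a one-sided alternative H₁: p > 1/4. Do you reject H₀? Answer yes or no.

reject H₀: no

Exact binomial: n=31, k=10, p₀=1/4=0.2500
P(X≥10) from Σ C(n,i)·p₀^i·(1−p₀)^(n−i)
p-value (one-sided, H₁ greater) = 0.22905
At α=0.1: p ≥ α → fail to reject H₀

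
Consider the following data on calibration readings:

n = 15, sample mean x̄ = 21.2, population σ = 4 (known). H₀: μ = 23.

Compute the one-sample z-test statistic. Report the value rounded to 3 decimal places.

test statistic = -1.743

SE = σ/√n = 4/√15 = 1.0328
z = (x̄−μ₀)/SE = (21.2−23)/1.0328 = -1.7428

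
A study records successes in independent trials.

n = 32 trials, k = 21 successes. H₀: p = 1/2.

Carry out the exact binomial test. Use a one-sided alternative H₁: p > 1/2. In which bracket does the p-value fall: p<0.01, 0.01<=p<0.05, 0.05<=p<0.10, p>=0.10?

Exact binomial: n=32, k=21, p₀=1/2=0.5000
P(X≥21) from Σ C(n,i)·p₀^i·(1−p₀)^(n−i)
p-value (one-sided, H₁ greater) = 0.05509
→ bracket: 0.05<=p<0.10

p-value bracket: 0.05<=p<0.10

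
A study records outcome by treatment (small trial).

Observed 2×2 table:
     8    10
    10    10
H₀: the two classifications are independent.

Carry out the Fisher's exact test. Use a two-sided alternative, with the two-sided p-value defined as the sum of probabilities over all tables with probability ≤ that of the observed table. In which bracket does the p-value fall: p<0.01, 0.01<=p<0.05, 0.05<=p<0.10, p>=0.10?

p-value bracket: p>=0.10

Margins: r₁=18, r₂=20, c₁=18, c₂=20, n=38
p_obs = C(18,8)·C(20,10)/C(38,18); sum pmf over tables with pmf ≤ p_obs
p-value (two-sided) = 0.75680
→ bracket: p>=0.10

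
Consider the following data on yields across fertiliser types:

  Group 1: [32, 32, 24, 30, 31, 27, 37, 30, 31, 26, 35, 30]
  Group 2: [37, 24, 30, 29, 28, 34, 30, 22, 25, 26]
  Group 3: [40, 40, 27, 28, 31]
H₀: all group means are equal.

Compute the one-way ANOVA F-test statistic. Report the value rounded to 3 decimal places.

Group means [30.42, 28.50, 33.20], grand mean 30.222
SSB = Σnᵢ(x̄ᵢ−x̄)² = 74.450; SSW = ΣΣ(x−x̄ᵢ)² = 494.217
MSB = 74.450/2 = 37.2250; MSW = 494.217/24 = 20.5924
F = MSB/MSW = 1.8077
df = (2, 24)

test statistic = 1.808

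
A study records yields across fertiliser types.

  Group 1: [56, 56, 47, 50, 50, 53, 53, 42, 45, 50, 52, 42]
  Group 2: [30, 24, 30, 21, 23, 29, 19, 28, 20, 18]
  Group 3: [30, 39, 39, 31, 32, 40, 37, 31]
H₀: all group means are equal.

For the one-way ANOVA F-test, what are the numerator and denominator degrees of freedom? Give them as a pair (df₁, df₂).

k = 3 groups, N = 30 total
df = (k−1, N−k) = (3−1, 30−3) = (2, 27)

degrees of freedom = [2, 27]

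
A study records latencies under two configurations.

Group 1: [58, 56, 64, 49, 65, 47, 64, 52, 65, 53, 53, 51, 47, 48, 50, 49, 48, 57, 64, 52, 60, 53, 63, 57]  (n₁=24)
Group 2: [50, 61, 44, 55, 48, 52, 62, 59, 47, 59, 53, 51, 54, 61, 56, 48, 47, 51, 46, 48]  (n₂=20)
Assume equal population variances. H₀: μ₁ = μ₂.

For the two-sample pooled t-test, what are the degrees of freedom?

df = n₁ + n₂ − 2 = 24 + 20 − 2 = 42

degrees of freedom = 42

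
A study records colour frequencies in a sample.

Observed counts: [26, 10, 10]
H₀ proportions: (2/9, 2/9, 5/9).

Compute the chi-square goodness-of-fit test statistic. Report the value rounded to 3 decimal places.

n = 46; E_i = n·p_i = [10.22, 10.22, 25.56]
χ² = (26−10.22)²/10.22 + (10−10.22)²/10.22 + (10−25.56)²/25.56 = 33.8261
df = 2

test statistic = 33.826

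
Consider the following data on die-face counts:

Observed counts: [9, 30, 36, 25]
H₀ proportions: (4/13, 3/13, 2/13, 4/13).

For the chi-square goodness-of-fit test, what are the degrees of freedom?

degrees of freedom = 3

df = k − 1 = 4 − 1 = 3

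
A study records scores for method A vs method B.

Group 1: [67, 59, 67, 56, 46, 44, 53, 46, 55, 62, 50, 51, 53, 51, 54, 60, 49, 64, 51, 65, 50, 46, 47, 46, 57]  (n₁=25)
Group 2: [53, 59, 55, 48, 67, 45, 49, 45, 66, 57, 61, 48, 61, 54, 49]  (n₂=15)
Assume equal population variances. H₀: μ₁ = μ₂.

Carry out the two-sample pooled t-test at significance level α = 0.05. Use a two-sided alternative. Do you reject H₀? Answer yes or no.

reject H₀: no

x̄₁=53.960, s₁=7.038, n₁=25
x̄₂=54.467, s₂=7.210, n₂=15
s_p² = [24·7.038² + 14·7.210²]/38 = 50.4393
SE = √(s_p²·(1/25+1/15)) = 2.3195
t = (53.960−54.467)/2.3195 = -0.2184
df = 38
p-value (two-sided) = 0.82826
At α=0.05: p ≥ α → fail to reject H₀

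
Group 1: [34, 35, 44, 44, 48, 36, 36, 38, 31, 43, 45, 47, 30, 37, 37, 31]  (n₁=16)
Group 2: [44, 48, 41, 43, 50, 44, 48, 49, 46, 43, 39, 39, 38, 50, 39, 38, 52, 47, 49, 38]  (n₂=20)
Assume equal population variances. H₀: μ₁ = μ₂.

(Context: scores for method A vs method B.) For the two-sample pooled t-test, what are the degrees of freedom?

degrees of freedom = 34

df = n₁ + n₂ − 2 = 16 + 20 − 2 = 34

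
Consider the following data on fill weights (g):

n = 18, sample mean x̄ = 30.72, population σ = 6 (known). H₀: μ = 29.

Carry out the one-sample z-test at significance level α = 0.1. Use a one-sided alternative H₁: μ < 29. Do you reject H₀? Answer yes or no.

SE = σ/√n = 6/√18 = 1.4142
z = (x̄−μ₀)/SE = (30.72−29)/1.4142 = 1.2162
p-value (one-sided, H₁ less) = 0.88805
At α=0.1: p ≥ α → fail to reject H₀

reject H₀: no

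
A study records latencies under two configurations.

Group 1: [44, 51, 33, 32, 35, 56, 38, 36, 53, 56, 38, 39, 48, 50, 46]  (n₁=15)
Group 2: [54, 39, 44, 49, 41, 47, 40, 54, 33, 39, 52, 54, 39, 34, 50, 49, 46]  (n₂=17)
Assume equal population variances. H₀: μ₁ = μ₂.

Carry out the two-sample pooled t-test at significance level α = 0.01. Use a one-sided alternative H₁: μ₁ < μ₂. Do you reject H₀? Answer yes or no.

reject H₀: no

x̄₁=43.667, s₁=8.364, n₁=15
x̄₂=44.941, s₂=6.932, n₂=17
s_p² = [14·8.364² + 16·6.932²]/30 = 58.2758
SE = √(s_p²·(1/15+1/17)) = 2.7043
t = (43.667−44.941)/2.7043 = -0.4713
df = 30
p-value (one-sided, H₁ less) = 0.32042
At α=0.01: p ≥ α → fail to reject H₀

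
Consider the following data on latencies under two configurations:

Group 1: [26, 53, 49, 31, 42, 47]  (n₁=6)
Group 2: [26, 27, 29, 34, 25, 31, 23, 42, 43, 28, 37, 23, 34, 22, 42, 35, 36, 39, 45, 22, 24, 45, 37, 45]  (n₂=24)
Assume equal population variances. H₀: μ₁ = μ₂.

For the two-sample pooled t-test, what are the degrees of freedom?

df = n₁ + n₂ − 2 = 6 + 24 − 2 = 28

degrees of freedom = 28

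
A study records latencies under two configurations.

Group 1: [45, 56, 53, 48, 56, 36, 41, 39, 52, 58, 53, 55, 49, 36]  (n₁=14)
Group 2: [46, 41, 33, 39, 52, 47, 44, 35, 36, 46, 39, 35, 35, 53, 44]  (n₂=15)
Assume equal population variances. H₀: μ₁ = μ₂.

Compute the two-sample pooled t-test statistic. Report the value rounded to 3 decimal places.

x̄₁=48.357, s₁=7.692, n₁=14
x̄₂=41.667, s₂=6.366, n₂=15
s_p² = [13·7.692² + 14·6.366²]/27 = 49.5018
SE = √(s_p²·(1/14+1/15)) = 2.6146
t = (48.357−41.667)/2.6146 = 2.5589
df = 27

test statistic = 2.559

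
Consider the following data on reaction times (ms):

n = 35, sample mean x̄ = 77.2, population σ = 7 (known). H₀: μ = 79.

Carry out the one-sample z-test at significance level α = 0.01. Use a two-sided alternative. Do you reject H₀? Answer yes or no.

reject H₀: no

SE = σ/√n = 7/√35 = 1.1832
z = (x̄−μ₀)/SE = (77.2−79)/1.1832 = -1.5213
p-value (two-sided) = 0.12819
At α=0.01: p ≥ α → fail to reject H₀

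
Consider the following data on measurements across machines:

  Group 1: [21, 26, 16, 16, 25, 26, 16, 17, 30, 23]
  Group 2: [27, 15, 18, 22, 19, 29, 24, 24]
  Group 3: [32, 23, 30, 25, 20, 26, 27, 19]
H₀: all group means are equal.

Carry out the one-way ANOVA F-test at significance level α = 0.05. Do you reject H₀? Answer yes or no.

Group means [21.60, 22.25, 25.25], grand mean 22.923
SSB = Σnᵢ(x̄ᵢ−x̄)² = 64.446; SSW = ΣΣ(x−x̄ᵢ)² = 537.400
MSB = 64.446/2 = 32.2231; MSW = 537.400/23 = 23.3652
F = MSB/MSW = 1.3791
df = (2, 23)
p-value (upper-tail) = 0.27186
At α=0.05: p ≥ α → fail to reject H₀

reject H₀: no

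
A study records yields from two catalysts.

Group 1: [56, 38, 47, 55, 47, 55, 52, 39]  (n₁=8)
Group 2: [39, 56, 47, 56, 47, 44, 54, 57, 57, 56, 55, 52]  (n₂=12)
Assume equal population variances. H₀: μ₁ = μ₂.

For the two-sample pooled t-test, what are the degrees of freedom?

df = n₁ + n₂ − 2 = 8 + 12 − 2 = 18

degrees of freedom = 18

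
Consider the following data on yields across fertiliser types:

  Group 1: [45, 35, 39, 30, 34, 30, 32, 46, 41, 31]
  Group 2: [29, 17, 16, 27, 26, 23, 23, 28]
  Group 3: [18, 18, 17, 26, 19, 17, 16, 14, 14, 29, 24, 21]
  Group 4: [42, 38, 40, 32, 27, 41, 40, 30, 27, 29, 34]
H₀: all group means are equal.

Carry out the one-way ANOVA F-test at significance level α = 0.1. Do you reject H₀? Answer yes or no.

Group means [36.30, 23.62, 19.42, 34.55], grand mean 28.415
SSB = Σnᵢ(x̄ᵢ−x̄)² = 2190.332; SSW = ΣΣ(x−x̄ᵢ)² = 1085.619
MSB = 2190.332/3 = 730.1108; MSW = 1085.619/37 = 29.3411
F = MSB/MSW = 24.8836
df = (3, 37)
p-value (upper-tail) = 0.00000
At α=0.1: p < α → reject H₀

reject H₀: yes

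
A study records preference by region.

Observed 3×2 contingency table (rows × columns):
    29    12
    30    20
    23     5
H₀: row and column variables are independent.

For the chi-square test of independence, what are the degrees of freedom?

degrees of freedom = 2

df = (r−1)(c−1) = (3−1)·(2−1) = 2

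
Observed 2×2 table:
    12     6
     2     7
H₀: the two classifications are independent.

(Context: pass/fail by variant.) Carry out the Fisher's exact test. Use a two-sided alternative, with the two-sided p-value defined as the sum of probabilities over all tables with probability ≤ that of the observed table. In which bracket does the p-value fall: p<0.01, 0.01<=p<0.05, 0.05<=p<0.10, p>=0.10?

Margins: r₁=18, r₂=9, c₁=14, c₂=13, n=27
p_obs = C(18,12)·C(9,2)/C(27,14); sum pmf over tables with pmf ≤ p_obs
p-value (two-sided) = 0.04607
→ bracket: 0.01<=p<0.05

p-value bracket: 0.01<=p<0.05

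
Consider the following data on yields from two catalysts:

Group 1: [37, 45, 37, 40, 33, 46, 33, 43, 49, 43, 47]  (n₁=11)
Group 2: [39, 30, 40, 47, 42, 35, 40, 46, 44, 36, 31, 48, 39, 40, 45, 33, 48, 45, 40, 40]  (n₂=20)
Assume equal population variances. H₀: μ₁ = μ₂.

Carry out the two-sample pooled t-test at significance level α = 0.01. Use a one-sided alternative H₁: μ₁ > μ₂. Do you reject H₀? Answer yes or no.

reject H₀: no

x̄₁=41.182, s₁=5.564, n₁=11
x̄₂=40.400, s₂=5.394, n₂=20
s_p² = [10·5.564² + 19·5.394²]/29 = 29.7392
SE = √(s_p²·(1/11+1/20)) = 2.0471
t = (41.182−40.400)/2.0471 = 0.3819
df = 29
p-value (one-sided, H₁ greater) = 0.35265
At α=0.01: p ≥ α → fail to reject H₀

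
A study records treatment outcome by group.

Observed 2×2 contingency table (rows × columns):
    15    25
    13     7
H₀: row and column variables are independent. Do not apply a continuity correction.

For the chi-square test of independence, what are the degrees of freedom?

degrees of freedom = 1

df = (r−1)(c−1) = (2−1)·(2−1) = 1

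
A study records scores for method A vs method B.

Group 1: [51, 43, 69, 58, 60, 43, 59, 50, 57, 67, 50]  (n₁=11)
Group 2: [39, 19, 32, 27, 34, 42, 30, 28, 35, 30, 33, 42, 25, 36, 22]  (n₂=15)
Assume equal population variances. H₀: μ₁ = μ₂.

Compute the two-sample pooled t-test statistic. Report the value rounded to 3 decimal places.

test statistic = 7.803

x̄₁=55.182, s₁=8.647, n₁=11
x̄₂=31.600, s₂=6.780, n₂=15
s_p² = [10·8.647² + 14·6.780²]/24 = 57.9682
SE = √(s_p²·(1/11+1/15)) = 3.0223
t = (55.182−31.600)/3.0223 = 7.8026
df = 24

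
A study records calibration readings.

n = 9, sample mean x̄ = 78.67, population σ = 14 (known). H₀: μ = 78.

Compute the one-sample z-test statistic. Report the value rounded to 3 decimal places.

test statistic = 0.144

SE = σ/√n = 14/√9 = 4.6667
z = (x̄−μ₀)/SE = (78.67−78)/4.6667 = 0.1436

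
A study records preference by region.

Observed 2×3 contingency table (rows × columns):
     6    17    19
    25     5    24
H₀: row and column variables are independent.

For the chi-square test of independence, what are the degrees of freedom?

df = (r−1)(c−1) = (2−1)·(3−1) = 2

degrees of freedom = 2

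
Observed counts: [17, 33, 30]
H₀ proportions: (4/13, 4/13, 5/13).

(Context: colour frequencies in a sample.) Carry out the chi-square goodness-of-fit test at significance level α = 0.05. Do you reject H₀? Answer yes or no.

reject H₀: no

n = 80; E_i = n·p_i = [24.62, 24.62, 30.77]
χ² = (17−24.62)²/24.62 + (33−24.62)²/24.62 + (30−30.77)²/30.77 = 5.2312
df = 2
p-value (upper-tail) = 0.07312
At α=0.05: p ≥ α → fail to reject H₀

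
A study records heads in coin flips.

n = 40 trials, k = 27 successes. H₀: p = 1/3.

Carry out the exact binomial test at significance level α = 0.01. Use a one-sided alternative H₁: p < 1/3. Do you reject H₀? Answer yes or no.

reject H₀: no

Exact binomial: n=40, k=27, p₀=1/3=0.3333
P(X≤27) from Σ C(n,i)·p₀^i·(1−p₀)^(n−i)
p-value (one-sided, H₁ less) = 1.00000
At α=0.01: p ≥ α → fail to reject H₀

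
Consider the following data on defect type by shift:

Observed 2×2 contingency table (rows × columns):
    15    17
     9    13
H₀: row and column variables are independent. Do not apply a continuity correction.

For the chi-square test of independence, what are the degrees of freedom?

degrees of freedom = 1

df = (r−1)(c−1) = (2−1)·(2−1) = 1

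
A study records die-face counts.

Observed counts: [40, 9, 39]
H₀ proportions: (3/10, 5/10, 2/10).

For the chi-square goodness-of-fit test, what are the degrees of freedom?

degrees of freedom = 2

df = k − 1 = 3 − 1 = 2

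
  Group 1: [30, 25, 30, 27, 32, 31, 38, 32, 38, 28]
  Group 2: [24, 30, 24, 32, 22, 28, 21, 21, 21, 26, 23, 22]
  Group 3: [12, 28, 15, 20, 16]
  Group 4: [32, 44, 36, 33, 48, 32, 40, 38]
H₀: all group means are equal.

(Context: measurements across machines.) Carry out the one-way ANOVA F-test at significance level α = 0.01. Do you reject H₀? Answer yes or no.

Group means [31.10, 24.50, 18.20, 37.88], grand mean 28.543
SSB = Σnᵢ(x̄ᵢ−x̄)² = 1493.111; SSW = ΣΣ(x−x̄ᵢ)² = 709.575
MSB = 1493.111/3 = 497.7036; MSW = 709.575/31 = 22.8895
F = MSB/MSW = 21.7437
df = (3, 31)
p-value (upper-tail) = 0.00000
At α=0.01: p < α → reject H₀

reject H₀: yes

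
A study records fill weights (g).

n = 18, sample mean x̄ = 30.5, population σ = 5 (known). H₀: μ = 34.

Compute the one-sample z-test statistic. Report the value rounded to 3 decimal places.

test statistic = -2.970

SE = σ/√n = 5/√18 = 1.1785
z = (x̄−μ₀)/SE = (30.5−34)/1.1785 = -2.9698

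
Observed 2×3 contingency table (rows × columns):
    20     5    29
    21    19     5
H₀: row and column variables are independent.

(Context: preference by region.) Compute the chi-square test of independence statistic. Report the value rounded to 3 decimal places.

test statistic = 24.517

Row totals [54, 45], col totals [41, 24, 34], n=99
χ² = (20−22.36)²/22.36 + (5−13.09)²/13.09 + (29−18.55)²/18.55 + (21−18.64)²/18.64 + (19−10.91)²/10.91 + (5−15.45)²/15.45 = 24.5167
df = 2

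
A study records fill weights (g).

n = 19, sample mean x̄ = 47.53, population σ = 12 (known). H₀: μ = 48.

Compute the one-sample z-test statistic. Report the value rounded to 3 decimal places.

SE = σ/√n = 12/√19 = 2.7530
z = (x̄−μ₀)/SE = (47.53−48)/2.7530 = -0.1707

test statistic = -0.171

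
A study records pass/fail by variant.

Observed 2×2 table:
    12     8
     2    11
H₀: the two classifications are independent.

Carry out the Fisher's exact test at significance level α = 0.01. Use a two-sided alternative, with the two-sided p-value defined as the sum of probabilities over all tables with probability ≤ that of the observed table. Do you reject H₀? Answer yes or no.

Margins: r₁=20, r₂=13, c₁=14, c₂=19, n=33
p_obs = C(20,12)·C(13,2)/C(33,14); sum pmf over tables with pmf ≤ p_obs
p-value (two-sided) = 0.01508
At α=0.01: p ≥ α → fail to reject H₀

reject H₀: no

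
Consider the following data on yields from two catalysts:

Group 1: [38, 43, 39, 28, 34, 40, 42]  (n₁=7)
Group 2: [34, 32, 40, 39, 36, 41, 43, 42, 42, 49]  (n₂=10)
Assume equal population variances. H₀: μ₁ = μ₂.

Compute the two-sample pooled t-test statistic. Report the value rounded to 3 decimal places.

x̄₁=37.714, s₁=5.187, n₁=7
x̄₂=39.800, s₂=4.894, n₂=10
s_p² = [6·5.187² + 9·4.894²]/15 = 25.1352
SE = √(s_p²·(1/7+1/10)) = 2.4707
t = (37.714−39.800)/2.4707 = -0.8442
df = 15

test statistic = -0.844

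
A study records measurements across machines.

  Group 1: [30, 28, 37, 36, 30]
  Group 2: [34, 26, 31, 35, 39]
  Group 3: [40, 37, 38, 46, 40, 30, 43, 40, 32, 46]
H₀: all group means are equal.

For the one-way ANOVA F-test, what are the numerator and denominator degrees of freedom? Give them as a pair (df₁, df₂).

degrees of freedom = [2, 17]

k = 3 groups, N = 20 total
df = (k−1, N−k) = (3−1, 20−3) = (2, 17)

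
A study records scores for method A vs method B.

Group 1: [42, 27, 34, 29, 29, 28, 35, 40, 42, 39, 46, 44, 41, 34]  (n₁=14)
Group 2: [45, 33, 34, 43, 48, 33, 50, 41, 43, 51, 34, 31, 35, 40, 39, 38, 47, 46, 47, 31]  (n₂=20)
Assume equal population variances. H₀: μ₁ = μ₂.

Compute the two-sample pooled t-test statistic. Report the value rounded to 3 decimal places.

test statistic = -1.773

x̄₁=36.429, s₁=6.418, n₁=14
x̄₂=40.450, s₂=6.573, n₂=20
s_p² = [13·6.418² + 19·6.573²]/32 = 42.3868
SE = √(s_p²·(1/14+1/20)) = 2.2687
t = (36.429−40.450)/2.2687 = -1.7726
df = 32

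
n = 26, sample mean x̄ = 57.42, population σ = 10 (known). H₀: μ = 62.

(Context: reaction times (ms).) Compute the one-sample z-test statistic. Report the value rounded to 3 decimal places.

test statistic = -2.335

SE = σ/√n = 10/√26 = 1.9612
z = (x̄−μ₀)/SE = (57.42−62)/1.9612 = -2.3354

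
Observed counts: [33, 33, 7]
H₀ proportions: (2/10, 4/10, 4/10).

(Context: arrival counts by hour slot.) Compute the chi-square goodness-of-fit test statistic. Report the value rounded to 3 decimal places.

n = 73; E_i = n·p_i = [14.60, 29.20, 29.20]
χ² = (33−14.60)²/14.60 + (33−29.20)²/29.20 + (7−29.20)²/29.20 = 40.5616
df = 2

test statistic = 40.562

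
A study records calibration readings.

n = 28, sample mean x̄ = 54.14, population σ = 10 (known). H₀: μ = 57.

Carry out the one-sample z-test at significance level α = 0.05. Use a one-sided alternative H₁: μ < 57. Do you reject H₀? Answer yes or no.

reject H₀: no

SE = σ/√n = 10/√28 = 1.8898
z = (x̄−μ₀)/SE = (54.14−57)/1.8898 = -1.5134
p-value (one-sided, H₁ less) = 0.06509
At α=0.05: p ≥ α → fail to reject H₀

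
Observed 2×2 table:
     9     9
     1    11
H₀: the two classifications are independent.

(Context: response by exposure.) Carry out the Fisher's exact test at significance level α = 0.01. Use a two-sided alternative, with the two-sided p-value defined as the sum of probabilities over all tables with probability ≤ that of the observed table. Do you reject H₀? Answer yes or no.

reject H₀: no

Margins: r₁=18, r₂=12, c₁=10, c₂=20, n=30
p_obs = C(18,9)·C(12,1)/C(30,10); sum pmf over tables with pmf ≤ p_obs
p-value (two-sided) = 0.02353
At α=0.01: p ≥ α → fail to reject H₀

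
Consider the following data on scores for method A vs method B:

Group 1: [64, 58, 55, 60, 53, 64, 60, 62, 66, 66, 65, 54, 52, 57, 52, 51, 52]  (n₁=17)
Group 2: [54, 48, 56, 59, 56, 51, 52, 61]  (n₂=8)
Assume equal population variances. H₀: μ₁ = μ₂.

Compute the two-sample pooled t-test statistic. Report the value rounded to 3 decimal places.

test statistic = 1.665

x̄₁=58.294, s₁=5.475, n₁=17
x̄₂=54.625, s₂=4.274, n₂=8
s_p² = [16·5.475² + 7·4.274²]/23 = 26.4089
SE = √(s_p²·(1/17+1/8)) = 2.2033
t = (58.294−54.625)/2.2033 = 1.6653
df = 23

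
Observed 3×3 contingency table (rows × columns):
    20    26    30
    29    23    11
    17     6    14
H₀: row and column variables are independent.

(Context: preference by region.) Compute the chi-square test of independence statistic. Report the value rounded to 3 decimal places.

test statistic = 13.900

Row totals [76, 63, 37], col totals [66, 55, 55], n=176
χ² = (20−28.50)²/28.50 + (26−23.75)²/23.75 + (30−23.75)²/23.75 + (29−23.62)²/23.62 + (23−19.69)²/19.69 + (11−19.69)²/19.69 + (17−13.88)²/13.88 + (6−11.56)²/11.56 + (14−11.56)²/11.56 = 13.9004
df = 4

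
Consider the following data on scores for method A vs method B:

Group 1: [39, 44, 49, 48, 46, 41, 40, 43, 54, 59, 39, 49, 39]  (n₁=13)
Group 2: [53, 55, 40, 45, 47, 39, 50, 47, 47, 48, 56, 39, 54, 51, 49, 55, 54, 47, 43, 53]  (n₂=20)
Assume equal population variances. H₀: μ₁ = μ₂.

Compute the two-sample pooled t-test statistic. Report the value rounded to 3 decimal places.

test statistic = -1.569

x̄₁=45.385, s₁=6.265, n₁=13
x̄₂=48.600, s₂=5.404, n₂=20
s_p² = [12·6.265² + 19·5.404²]/31 = 33.0928
SE = √(s_p²·(1/13+1/20)) = 2.0494
t = (45.385−48.600)/2.0494 = -1.5689
df = 31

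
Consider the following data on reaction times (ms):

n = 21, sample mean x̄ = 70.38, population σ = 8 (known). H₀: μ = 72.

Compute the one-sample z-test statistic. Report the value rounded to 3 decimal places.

SE = σ/√n = 8/√21 = 1.7457
z = (x̄−μ₀)/SE = (70.38−72)/1.7457 = -0.9280

test statistic = -0.928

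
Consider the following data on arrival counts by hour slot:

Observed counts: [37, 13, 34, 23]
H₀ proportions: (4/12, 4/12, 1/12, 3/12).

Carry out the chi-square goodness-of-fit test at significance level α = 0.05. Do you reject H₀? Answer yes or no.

n = 107; E_i = n·p_i = [35.67, 35.67, 8.92, 26.75]
χ² = (37−35.67)²/35.67 + (13−35.67)²/35.67 + (34−8.92)²/8.92 + (23−26.75)²/26.75 = 85.5421
df = 3
p-value (upper-tail) = 0.00000
At α=0.05: p < α → reject H₀

reject H₀: yes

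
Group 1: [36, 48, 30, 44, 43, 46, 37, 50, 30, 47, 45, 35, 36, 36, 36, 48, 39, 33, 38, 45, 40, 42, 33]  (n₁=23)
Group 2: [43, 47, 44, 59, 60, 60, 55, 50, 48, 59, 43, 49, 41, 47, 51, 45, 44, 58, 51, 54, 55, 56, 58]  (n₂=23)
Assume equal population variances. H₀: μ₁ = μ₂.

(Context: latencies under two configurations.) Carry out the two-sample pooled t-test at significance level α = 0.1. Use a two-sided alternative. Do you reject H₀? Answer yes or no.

x̄₁=39.870, s₁=6.002, n₁=23
x̄₂=51.174, s₂=6.257, n₂=23
s_p² = [22·6.002² + 22·6.257²]/44 = 37.5889
SE = √(s_p²·(1/23+1/23)) = 1.8079
t = (39.870−51.174)/1.8079 = -6.2527
df = 44
p-value (two-sided) = 0.00000
At α=0.1: p < α → reject H₀

reject H₀: yes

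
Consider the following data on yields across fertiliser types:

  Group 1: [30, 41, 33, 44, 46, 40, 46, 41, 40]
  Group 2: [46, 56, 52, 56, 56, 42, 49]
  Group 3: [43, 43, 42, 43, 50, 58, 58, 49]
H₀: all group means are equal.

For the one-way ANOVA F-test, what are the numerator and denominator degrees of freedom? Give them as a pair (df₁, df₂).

degrees of freedom = [2, 21]

k = 3 groups, N = 24 total
df = (k−1, N−k) = (3−1, 24−3) = (2, 21)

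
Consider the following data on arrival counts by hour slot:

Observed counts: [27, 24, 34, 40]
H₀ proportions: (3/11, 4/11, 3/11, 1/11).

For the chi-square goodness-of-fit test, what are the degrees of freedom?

df = k − 1 = 4 − 1 = 3

degrees of freedom = 3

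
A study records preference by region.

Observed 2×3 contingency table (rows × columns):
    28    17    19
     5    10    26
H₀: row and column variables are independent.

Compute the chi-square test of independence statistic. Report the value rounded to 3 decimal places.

test statistic = 14.596

Row totals [64, 41], col totals [33, 27, 45], n=105
χ² = (28−20.11)²/20.11 + (17−16.46)²/16.46 + (19−27.43)²/27.43 + (5−12.89)²/12.89 + (10−10.54)²/10.54 + (26−17.57)²/17.57 = 14.5963
df = 2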